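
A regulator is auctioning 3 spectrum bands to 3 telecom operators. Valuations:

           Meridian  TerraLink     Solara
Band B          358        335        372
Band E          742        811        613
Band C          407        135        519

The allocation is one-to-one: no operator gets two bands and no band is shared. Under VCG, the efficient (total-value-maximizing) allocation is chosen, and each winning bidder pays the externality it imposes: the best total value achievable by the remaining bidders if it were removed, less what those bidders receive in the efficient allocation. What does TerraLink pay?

TerraLink pays $384M.

Efficient allocation: Meridian→Band B ($358M), TerraLink→Band E ($811M), Solara→Band C ($519M); total welfare W = $1688M.
TerraLink receives Band E at value $811M, so the others get W − 811 = $877M.
Without TerraLink: best allocation of the remaining 2 bidders over all 3 bands is Meridian→Band E ($742M), Solara→Band C ($519M), total $1261M.
VCG payment = (others' best without TerraLink) − (others' welfare with TerraLink) = 1261 − 877 = $384M.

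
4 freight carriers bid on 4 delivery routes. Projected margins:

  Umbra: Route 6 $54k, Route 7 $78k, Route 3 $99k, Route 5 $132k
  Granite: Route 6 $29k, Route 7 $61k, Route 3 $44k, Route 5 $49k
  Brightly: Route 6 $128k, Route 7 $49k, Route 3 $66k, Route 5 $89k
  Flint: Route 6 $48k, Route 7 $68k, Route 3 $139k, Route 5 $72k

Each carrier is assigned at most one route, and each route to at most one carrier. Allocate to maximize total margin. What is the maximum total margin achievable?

Max total: $460k

This is a one-to-one assignment (maximum-weight bipartite matching).
Optimal: Umbra→Route 5 ($132k), Granite→Route 7 ($61k), Brightly→Route 6 ($128k), Flint→Route 3 ($139k) — total 132+61+128+139 = $460k.
Column-greedy (each route in turn goes to its best remaining carrier) gives $394k, worse by 66.
Next-best assignment: Umbra→Route 7, Granite→Route 5, Brightly→Route 6, Flint→Route 3 = $394k.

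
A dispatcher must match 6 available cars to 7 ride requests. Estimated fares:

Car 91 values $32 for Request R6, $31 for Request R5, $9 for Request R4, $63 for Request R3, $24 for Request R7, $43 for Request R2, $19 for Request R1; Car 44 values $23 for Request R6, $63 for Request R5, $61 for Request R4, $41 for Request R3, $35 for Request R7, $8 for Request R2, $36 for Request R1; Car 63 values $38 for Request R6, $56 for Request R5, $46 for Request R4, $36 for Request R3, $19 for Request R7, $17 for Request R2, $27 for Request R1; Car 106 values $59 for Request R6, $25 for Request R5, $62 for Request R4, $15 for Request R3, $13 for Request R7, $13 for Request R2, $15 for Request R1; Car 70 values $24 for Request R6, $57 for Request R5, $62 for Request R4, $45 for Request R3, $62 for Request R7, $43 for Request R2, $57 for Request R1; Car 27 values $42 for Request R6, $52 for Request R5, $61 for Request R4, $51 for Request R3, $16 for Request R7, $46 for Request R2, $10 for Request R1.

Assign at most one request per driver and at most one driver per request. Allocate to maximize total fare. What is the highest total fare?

This is a one-to-one assignment (maximum-weight bipartite matching).
Optimal: Car 91→Request R3 ($63), Car 44→Request R4 ($61), Car 63→Request R5 ($56), Car 106→Request R6 ($59), Car 70→Request R7 ($62), Car 27→Request R2 ($46) — total 63+61+56+59+62+46 = $347.
Column-greedy (each request in turn goes to its best remaining driver) gives $312, worse by 35.

Max total: $347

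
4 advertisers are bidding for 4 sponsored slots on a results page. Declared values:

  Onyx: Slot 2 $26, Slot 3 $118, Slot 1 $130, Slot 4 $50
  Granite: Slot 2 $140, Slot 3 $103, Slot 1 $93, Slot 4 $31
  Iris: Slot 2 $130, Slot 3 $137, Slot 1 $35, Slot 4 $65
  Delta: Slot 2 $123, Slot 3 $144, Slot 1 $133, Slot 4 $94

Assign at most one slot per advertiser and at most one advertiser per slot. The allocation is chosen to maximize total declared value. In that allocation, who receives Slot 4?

Optimal: Onyx→Slot 1 ($130), Granite→Slot 2 ($140), Iris→Slot 3 ($137), Delta→Slot 4 ($94) — total 130+140+137+94 = $501.
Next-best assignment: Onyx→Slot 1, Granite→Slot 2, Iris→Slot 4, Delta→Slot 3 = $479.
Checked against all permutations: $501 is optimal.
Delta's own top slot is Slot 3 ($144), but forcing Delta→Slot 3 and reassigning the rest optimally gives only $479 — worse by 22.

Delta receives Slot 4.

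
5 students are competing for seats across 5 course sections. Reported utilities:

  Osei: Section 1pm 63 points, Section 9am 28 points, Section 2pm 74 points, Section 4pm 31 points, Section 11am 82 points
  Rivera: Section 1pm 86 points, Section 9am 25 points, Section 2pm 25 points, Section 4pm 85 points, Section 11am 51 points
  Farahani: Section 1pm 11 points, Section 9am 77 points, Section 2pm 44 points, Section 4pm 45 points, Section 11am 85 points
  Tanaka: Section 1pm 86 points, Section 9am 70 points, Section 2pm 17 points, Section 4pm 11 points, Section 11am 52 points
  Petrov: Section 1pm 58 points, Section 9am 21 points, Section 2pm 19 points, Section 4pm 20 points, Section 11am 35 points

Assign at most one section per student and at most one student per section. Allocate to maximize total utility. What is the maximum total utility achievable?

Maximum total: 372 points

Optimal: Osei→Section 2pm (74 points), Rivera→Section 4pm (85 points), Farahani→Section 11am (85 points), Tanaka→Section 9am (70 points), Petrov→Section 1pm (58 points) — total 74+85+85+70+58 = 372 points.
Row-greedy (each student in turn takes its best remaining section) gives 282 points, worse by 90.
Swapping Osei↔Rivera (Osei→Section 4pm 31 points, Rivera→Section 2pm 25 points) loses 103.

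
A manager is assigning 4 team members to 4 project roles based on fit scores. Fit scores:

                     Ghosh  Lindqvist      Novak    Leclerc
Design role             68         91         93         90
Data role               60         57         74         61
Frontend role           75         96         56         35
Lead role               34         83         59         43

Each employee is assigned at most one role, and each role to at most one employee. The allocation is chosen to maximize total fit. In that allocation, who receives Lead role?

Lindqvist receives Lead role.

Optimal: Ghosh→Frontend role (75 pts), Lindqvist→Lead role (83 pts), Novak→Data role (74 pts), Leclerc→Design role (90 pts) — total 75+83+74+90 = 322 pts.
Row-greedy (each employee in turn takes its best remaining role) gives 283 pts, worse by 39.
Swapping Novak↔Lindqvist (Novak→Lead role 59 pts, Lindqvist→Data role 57 pts) loses 41.
Every other assignment is strictly worse.
Lindqvist's own top role is Frontend role (96 pts), but forcing Lindqvist→Frontend role and reassigning the rest optimally gives only 305 pts — worse by 17.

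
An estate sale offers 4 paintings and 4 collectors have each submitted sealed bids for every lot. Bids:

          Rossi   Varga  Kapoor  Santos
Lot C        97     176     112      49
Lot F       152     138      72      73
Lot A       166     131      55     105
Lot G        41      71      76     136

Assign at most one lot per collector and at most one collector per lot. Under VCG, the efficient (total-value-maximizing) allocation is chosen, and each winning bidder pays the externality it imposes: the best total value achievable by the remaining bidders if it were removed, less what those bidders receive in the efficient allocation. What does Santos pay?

Efficient allocation: Rossi→Lot A ($166), Varga→Lot F ($138), Kapoor→Lot C ($112), Santos→Lot G ($136); total welfare W = $552.
Santos receives Lot G at value $136, so the others get W − 136 = $416.
Without Santos: best allocation of the remaining 3 bidders over all 4 lots is Rossi→Lot A ($166), Varga→Lot C ($176), Kapoor→Lot G ($76), total $418.
VCG payment = (others' best without Santos) − (others' welfare with Santos) = 418 − 416 = $2.

Santos pays $2.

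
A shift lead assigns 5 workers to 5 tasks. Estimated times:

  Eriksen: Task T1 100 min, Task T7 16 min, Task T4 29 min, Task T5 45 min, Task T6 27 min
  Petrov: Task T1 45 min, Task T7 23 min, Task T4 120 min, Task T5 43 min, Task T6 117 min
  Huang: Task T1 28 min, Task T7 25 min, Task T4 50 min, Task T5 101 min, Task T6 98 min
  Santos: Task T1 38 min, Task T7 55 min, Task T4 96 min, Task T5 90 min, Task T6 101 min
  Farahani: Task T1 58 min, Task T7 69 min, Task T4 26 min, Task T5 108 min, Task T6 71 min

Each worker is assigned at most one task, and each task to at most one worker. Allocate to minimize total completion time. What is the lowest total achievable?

Minimum total: 159 min

Treat this as an assignment problem: match each worker to one task.
Optimal: Eriksen→Task T6 (27 min), Petrov→Task T5 (43 min), Huang→Task T7 (25 min), Santos→Task T1 (38 min), Farahani→Task T4 (26 min) — total 27+43+25+38+26 = 159 min.
Min-entry greedy (repeatedly take the single cheapest remaining cell) gives 214 min, worse by 55.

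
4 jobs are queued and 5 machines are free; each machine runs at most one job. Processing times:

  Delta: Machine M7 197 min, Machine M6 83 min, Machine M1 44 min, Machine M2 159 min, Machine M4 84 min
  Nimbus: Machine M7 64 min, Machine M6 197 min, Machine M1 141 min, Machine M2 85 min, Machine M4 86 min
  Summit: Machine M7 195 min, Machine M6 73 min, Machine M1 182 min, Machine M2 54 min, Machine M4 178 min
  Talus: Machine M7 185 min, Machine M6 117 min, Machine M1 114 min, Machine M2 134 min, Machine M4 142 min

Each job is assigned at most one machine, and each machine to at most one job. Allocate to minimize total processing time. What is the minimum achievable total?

Minimum total: 279 min

Optimal: Delta→Machine M1 (44 min), Nimbus→Machine M7 (64 min), Summit→Machine M2 (54 min), Talus→Machine M6 (117 min) — total 44+64+54+117 = 279 min.
Column-greedy (each machine in turn goes to its cheapest remaining job) gives 315 min, worse by 36.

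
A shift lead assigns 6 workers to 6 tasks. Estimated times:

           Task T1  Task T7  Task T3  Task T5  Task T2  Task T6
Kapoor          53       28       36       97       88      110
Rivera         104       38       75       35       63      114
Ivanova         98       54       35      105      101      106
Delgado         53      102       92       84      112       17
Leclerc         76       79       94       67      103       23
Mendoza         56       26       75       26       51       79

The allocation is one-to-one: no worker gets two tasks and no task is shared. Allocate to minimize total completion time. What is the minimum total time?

Minimum total: 225 min

Optimal: Kapoor→Task T7 (28 min), Rivera→Task T5 (35 min), Ivanova→Task T3 (35 min), Delgado→Task T1 (53 min), Leclerc→Task T6 (23 min), Mendoza→Task T2 (51 min) — total 28+35+35+53+23+51 = 225 min.
Column-greedy (each task in turn goes to its cheapest remaining worker) gives 269 min, worse by 44.
Next-best assignment: Kapoor→Task T7, Rivera→Task T2, Ivanova→Task T3, Delgado→Task T1, Leclerc→Task T6, Mendoza→Task T5 = 228 min.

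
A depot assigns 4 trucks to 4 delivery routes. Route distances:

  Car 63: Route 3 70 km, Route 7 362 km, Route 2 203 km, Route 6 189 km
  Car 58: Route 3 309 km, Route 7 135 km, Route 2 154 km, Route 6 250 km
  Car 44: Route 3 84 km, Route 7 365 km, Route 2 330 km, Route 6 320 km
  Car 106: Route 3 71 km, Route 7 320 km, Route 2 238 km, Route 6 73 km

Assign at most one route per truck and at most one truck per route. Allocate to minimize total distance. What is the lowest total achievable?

Optimal: Car 63→Route 2 (203 km), Car 58→Route 7 (135 km), Car 44→Route 3 (84 km), Car 106→Route 6 (73 km) — total 203+135+84+73 = 495 km.
Row-greedy (each truck in turn takes its cheapest remaining route) gives 763 km, worse by 268.
Checked against all permutations: 495 km is optimal.

Min total: 495 km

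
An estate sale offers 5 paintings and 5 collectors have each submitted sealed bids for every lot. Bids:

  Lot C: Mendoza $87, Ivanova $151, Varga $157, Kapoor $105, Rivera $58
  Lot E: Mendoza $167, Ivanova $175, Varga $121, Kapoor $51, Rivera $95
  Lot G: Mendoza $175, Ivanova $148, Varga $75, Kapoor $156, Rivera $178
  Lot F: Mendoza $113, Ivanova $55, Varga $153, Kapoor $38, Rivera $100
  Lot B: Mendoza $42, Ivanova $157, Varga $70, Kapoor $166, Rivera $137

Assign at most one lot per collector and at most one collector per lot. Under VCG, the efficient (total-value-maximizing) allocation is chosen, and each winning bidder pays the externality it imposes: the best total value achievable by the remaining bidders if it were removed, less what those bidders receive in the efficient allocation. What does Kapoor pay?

Efficient allocation: Mendoza→Lot E ($167), Ivanova→Lot C ($151), Varga→Lot F ($153), Kapoor→Lot B ($166), Rivera→Lot G ($178); total welfare W = $815.
Kapoor receives Lot B at value $166, so the others get W − 166 = $649.
Without Kapoor: best allocation of the remaining 4 bidders over all 5 lots is Mendoza→Lot E ($167), Ivanova→Lot B ($157), Varga→Lot C ($157), Rivera→Lot G ($178), total $659.
VCG payment = (others' best without Kapoor) − (others' welfare with Kapoor) = 659 − 649 = $10.

Kapoor pays $10.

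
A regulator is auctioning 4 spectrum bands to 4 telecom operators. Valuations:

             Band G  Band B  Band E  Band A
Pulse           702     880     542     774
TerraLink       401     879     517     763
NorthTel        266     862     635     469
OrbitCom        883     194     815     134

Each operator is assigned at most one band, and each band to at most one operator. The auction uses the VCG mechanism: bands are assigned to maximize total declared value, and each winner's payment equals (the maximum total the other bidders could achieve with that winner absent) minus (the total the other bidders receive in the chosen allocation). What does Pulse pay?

Efficient allocation: Pulse→Band A ($774M), TerraLink→Band B ($879M), NorthTel→Band E ($635M), OrbitCom→Band G ($883M); total welfare W = $3171M.
Pulse receives Band A at value $774M, so the others get W − 774 = $2397M.
Without Pulse: best allocation of the remaining 3 bidders over all 4 bands is TerraLink→Band A ($763M), NorthTel→Band B ($862M), OrbitCom→Band G ($883M), total $2508M.
VCG payment = (others' best without Pulse) − (others' welfare with Pulse) = 2508 − 2397 = $111M.

Pulse pays $111M.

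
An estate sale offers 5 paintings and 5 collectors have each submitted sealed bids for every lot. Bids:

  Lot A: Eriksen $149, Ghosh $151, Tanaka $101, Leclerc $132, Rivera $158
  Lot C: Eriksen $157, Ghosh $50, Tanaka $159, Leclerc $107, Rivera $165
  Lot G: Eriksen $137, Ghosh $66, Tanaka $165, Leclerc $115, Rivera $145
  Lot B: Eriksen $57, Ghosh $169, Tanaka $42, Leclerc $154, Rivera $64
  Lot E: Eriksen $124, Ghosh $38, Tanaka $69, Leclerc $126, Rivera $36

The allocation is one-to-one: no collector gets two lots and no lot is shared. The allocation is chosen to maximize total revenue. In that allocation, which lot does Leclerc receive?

Optimal: Eriksen→Lot C ($157), Ghosh→Lot B ($169), Tanaka→Lot G ($165), Leclerc→Lot E ($126), Rivera→Lot A ($158) — total 157+169+165+126+158 = $775.
Row-greedy (each collector in turn takes its best remaining lot) gives $659, worse by 116.
Leclerc's own top lot is Lot B ($154), but forcing Leclerc→Lot B and reassigning the rest optimally gives only $759 — worse by 16.

Leclerc receives Lot E.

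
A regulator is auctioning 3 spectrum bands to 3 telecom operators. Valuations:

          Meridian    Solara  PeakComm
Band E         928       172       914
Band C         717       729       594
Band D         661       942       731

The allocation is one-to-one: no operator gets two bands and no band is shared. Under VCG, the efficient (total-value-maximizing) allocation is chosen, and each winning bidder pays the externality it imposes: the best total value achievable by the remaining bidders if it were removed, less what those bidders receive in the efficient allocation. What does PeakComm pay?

Efficient allocation: Meridian→Band C ($717M), Solara→Band D ($942M), PeakComm→Band E ($914M); total welfare W = $2573M.
PeakComm receives Band E at value $914M, so the others get W − 914 = $1659M.
Without PeakComm: best allocation of the remaining 2 bidders over all 3 bands is Meridian→Band E ($928M), Solara→Band D ($942M), total $1870M.
VCG payment = (others' best without PeakComm) − (others' welfare with PeakComm) = 1870 − 1659 = $211M.

PeakComm pays $211M.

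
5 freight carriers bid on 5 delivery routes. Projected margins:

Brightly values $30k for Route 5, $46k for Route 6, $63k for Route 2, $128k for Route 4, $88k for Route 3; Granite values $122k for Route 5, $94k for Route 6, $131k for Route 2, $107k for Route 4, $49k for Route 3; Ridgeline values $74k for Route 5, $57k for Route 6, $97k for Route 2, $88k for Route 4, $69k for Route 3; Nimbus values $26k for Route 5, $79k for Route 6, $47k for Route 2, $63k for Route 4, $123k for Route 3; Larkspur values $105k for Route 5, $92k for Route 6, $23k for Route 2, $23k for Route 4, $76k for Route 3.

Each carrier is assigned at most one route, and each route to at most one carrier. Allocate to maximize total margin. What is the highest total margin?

Max total: $562k

Treat this as an assignment problem: match each carrier to one route.
Optimal: Brightly→Route 4 ($128k), Granite→Route 5 ($122k), Ridgeline→Route 2 ($97k), Nimbus→Route 3 ($123k), Larkspur→Route 6 ($92k) — total 128+122+97+123+92 = $562k.
Max-entry greedy (repeatedly take the single best remaining cell) gives $544k, worse by 18.
No other one-to-one assignment exceeds $562k.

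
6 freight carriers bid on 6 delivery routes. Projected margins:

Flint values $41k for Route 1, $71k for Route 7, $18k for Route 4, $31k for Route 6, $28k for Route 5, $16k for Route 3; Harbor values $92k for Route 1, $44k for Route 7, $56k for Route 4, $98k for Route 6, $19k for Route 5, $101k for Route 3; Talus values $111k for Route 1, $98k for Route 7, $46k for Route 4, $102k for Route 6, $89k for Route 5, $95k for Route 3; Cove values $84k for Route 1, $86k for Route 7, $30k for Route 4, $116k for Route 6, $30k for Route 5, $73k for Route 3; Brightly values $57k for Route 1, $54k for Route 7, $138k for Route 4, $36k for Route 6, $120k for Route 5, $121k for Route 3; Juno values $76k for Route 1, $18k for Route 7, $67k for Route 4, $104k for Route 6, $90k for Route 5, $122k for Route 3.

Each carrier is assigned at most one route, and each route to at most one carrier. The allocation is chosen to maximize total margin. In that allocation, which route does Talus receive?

Talus receives Route 5.

This is the linear assignment problem.
Optimal: Flint→Route 7 ($71k), Harbor→Route 1 ($92k), Talus→Route 5 ($89k), Cove→Route 6 ($116k), Brightly→Route 4 ($138k), Juno→Route 3 ($122k) — total 71+92+89+116+138+122 = $628k.
Column-greedy (each route in turn goes to its best remaining carrier) gives $568k, worse by 60.
Swapping Talus↔Cove (Talus→Route 6 $102k, Cove→Route 5 $30k) loses 73.
Talus's own top route is Route 1 ($111k), but forcing Talus→Route 1 and reassigning the rest optimally gives only $627k — worse by 1.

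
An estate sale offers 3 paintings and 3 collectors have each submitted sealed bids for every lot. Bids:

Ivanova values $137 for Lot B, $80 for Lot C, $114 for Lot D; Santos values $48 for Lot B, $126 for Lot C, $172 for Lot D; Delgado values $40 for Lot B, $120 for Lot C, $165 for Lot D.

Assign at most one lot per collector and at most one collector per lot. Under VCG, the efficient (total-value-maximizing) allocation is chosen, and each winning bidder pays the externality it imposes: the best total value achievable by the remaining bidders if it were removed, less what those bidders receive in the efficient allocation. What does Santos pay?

Santos pays $45.

Efficient allocation: Ivanova→Lot B ($137), Santos→Lot D ($172), Delgado→Lot C ($120); total welfare W = $429.
Santos receives Lot D at value $172, so the others get W − 172 = $257.
Without Santos: best allocation of the remaining 2 bidders over all 3 lots is Ivanova→Lot B ($137), Delgado→Lot D ($165), total $302.
VCG payment = (others' best without Santos) − (others' welfare with Santos) = 302 − 257 = $45.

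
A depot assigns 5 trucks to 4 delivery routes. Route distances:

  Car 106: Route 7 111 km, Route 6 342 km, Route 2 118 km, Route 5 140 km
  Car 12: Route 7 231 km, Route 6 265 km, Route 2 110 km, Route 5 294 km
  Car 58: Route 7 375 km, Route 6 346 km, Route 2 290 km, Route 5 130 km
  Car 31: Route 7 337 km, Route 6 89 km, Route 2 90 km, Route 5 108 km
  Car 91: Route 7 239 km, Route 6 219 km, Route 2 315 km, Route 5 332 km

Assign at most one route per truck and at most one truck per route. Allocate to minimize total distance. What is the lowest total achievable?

This is a one-to-one assignment (minimum-cost bipartite matching).
Optimal: Car 106→Route 7 (111 km), Car 31→Route 6 (89 km), Car 12→Route 2 (110 km), Car 58→Route 5 (130 km) — total 111+89+110+130 = 440 km.
Next-best assignment: Car 106→Route 7, Car 91→Route 6, Car 12→Route 2, Car 31→Route 5 = 548 km.
Swapping Car 58↔Car 106 (Car 58→Route 7 375 km, Car 106→Route 5 140 km) adds 274.

Minimum total: 440 km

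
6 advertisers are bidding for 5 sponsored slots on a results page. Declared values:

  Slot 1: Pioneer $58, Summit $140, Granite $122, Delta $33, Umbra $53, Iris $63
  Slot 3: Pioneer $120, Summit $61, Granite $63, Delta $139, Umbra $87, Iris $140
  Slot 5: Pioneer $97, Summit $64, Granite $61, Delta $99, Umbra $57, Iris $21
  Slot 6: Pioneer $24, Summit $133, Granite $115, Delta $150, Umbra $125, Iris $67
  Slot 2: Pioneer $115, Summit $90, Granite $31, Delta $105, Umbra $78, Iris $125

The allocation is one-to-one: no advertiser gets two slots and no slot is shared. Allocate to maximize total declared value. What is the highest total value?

Optimal: Summit→Slot 1 ($140), Delta→Slot 3 ($139), Pioneer→Slot 5 ($97), Umbra→Slot 6 ($125), Iris→Slot 2 ($125) — total 140+139+97+125+125 = $626.
Swapping Summit↔Delta (Summit→Slot 3 $61, Delta→Slot 1 $33) loses 185.

Max total: $626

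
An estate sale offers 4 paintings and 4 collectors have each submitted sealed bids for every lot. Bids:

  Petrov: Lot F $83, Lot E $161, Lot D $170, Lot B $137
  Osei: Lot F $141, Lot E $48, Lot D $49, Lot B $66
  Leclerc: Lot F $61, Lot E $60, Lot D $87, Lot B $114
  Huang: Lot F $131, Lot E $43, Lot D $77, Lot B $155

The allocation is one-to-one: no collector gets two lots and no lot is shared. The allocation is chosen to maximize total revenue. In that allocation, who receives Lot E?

Petrov receives Lot E.

Optimal: Petrov→Lot E ($161), Osei→Lot F ($141), Leclerc→Lot D ($87), Huang→Lot B ($155) — total 161+141+87+155 = $544.
Max-entry greedy (repeatedly take the single best remaining cell) gives $526, worse by 18.
Swapping Huang↔Osei (Huang→Lot F $131, Osei→Lot B $66) loses 99.
Every other assignment is strictly worse.
Petrov's own top lot is Lot D ($170), but forcing Petrov→Lot D and reassigning the rest optimally gives only $526 — worse by 18.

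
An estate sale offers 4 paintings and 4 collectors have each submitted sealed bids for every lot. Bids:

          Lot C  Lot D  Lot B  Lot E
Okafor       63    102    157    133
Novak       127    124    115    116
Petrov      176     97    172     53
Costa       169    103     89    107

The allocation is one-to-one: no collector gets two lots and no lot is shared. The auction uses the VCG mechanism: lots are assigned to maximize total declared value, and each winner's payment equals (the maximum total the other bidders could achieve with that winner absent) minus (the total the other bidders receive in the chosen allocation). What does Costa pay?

Costa pays $28.

Efficient allocation: Okafor→Lot E ($133), Novak→Lot D ($124), Petrov→Lot B ($172), Costa→Lot C ($169); total welfare W = $598.
Costa receives Lot C at value $169, so the others get W − 169 = $429.
Without Costa: best allocation of the remaining 3 bidders over all 4 lots is Okafor→Lot B ($157), Novak→Lot D ($124), Petrov→Lot C ($176), total $457.
VCG payment = (others' best without Costa) − (others' welfare with Costa) = 457 − 429 = $28.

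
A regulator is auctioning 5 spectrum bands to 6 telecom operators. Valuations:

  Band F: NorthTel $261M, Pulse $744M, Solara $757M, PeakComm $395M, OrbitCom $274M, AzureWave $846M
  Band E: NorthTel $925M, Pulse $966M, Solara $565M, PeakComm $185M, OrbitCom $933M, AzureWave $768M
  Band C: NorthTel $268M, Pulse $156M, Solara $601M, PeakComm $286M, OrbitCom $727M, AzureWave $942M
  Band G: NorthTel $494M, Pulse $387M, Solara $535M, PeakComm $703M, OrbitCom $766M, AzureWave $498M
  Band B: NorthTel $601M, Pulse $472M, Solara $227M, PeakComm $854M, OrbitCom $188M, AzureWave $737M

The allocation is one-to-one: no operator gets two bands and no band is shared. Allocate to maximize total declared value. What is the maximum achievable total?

This is a one-to-one assignment (maximum-weight bipartite matching).
Optimal: Solara→Band F ($757M), Pulse→Band E ($966M), AzureWave→Band C ($942M), OrbitCom→Band G ($766M), PeakComm→Band B ($854M) — total 757+966+942+766+854 = $4285M.
Column-greedy (each band in turn goes to its best remaining operator) gives $3843M, worse by 442.
No other one-to-one assignment exceeds $4285M.

Maximum total: $4285M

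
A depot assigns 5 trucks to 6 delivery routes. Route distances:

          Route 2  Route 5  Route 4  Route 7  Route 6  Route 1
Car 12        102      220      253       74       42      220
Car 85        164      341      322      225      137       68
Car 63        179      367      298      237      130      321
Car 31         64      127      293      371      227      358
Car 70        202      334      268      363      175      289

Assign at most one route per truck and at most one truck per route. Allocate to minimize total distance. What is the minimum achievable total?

Optimal: Car 12→Route 7 (74 km), Car 85→Route 1 (68 km), Car 63→Route 6 (130 km), Car 31→Route 5 (127 km), Car 70→Route 2 (202 km) — total 74+68+130+127+202 = 601 km.
Column-greedy (each route in turn goes to its cheapest remaining truck) gives 907 km, worse by 306.
Next-best assignment: Car 12→Route 7, Car 85→Route 1, Car 63→Route 6, Car 31→Route 2, Car 70→Route 4 = 604 km.
No other one-to-one assignment undercuts 601 km.

Min total: 601 km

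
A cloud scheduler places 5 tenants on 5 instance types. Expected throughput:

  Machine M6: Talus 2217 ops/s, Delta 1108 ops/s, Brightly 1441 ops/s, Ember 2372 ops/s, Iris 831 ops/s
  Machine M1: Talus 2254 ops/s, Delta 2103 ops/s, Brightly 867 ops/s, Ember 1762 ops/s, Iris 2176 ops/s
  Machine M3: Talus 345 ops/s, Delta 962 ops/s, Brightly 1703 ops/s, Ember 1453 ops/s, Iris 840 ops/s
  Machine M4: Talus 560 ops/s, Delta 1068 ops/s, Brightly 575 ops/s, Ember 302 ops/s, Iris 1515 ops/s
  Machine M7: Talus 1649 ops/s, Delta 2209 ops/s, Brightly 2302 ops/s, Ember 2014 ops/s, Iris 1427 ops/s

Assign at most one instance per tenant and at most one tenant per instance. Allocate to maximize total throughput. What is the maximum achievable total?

This is the linear assignment problem.
Optimal: Talus→Machine M1 (2254 ops/s), Delta→Machine M7 (2209 ops/s), Brightly→Machine M3 (1703 ops/s), Ember→Machine M6 (2372 ops/s), Iris→Machine M4 (1515 ops/s) — total 2254+2209+1703+2372+1515 = 10053 ops/s.
Max-entry greedy (repeatedly take the single best remaining cell) gives 9405 ops/s, worse by 648.
No other one-to-one assignment exceeds 10053 ops/s.

Maximum total: 10053 ops/s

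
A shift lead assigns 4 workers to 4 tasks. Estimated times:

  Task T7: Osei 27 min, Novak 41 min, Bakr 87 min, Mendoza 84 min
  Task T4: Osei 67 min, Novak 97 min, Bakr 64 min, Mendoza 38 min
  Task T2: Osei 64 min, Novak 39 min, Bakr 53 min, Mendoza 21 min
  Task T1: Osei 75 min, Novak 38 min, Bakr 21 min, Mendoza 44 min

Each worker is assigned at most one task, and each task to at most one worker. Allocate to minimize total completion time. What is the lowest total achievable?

Minimum total: 125 min

Optimal: Osei→Task T7 (27 min), Novak→Task T2 (39 min), Bakr→Task T1 (21 min), Mendoza→Task T4 (38 min) — total 27+39+21+38 = 125 min.
Min-entry greedy (repeatedly take the single cheapest remaining cell) gives 166 min, worse by 41.
Next-best assignment: Osei→Task T7, Novak→Task T1, Bakr→Task T4, Mendoza→Task T2 = 150 min.
Checked against all permutations: 125 min is optimal.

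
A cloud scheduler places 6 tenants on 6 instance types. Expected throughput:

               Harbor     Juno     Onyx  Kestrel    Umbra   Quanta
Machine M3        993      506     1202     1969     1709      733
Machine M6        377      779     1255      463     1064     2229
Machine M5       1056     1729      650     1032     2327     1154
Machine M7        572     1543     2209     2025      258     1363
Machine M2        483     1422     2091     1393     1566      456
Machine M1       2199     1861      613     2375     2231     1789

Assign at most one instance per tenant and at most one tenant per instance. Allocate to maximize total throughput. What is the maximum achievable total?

Max total: 12358 ops/s

Optimal: Harbor→Machine M1 (2199 ops/s), Juno→Machine M7 (1543 ops/s), Onyx→Machine M2 (2091 ops/s), Kestrel→Machine M3 (1969 ops/s), Umbra→Machine M5 (2327 ops/s), Quanta→Machine M6 (2229 ops/s) — total 2199+1543+2091+1969+2327+2229 = 12358 ops/s.
Column-greedy (each instance in turn goes to its best remaining tenant) gives 12355 ops/s, worse by 3.
Next-best assignment: Harbor→Machine M1, Juno→Machine M2, Onyx→Machine M7, Kestrel→Machine M3, Umbra→Machine M5, Quanta→Machine M6 = 12355 ops/s.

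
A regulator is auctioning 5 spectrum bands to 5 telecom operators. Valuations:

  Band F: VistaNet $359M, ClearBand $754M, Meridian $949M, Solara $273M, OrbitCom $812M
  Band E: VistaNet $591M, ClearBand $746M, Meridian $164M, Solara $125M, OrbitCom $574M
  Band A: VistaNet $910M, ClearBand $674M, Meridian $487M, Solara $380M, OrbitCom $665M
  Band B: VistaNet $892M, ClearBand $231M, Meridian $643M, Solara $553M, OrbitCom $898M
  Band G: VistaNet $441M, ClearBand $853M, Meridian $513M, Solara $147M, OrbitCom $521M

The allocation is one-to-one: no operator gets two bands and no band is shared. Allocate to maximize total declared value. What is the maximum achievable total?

Max total: $3839M

Treat this as an assignment problem: match each operator to one band.
Optimal: VistaNet→Band A ($910M), ClearBand→Band G ($853M), Meridian→Band F ($949M), Solara→Band B ($553M), OrbitCom→Band E ($574M) — total 910+853+949+553+574 = $3839M.
Column-greedy (each band in turn goes to its best remaining operator) gives $3650M, worse by 189.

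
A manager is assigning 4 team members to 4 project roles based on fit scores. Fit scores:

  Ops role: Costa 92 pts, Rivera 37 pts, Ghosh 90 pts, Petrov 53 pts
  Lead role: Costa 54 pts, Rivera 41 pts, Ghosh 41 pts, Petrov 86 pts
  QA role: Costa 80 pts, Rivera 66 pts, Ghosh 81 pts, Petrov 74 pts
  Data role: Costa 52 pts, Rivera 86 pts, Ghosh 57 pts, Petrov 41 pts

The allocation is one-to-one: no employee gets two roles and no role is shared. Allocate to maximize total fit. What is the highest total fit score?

Optimal: Costa→Ops role (92 pts), Rivera→Data role (86 pts), Ghosh→QA role (81 pts), Petrov→Lead role (86 pts) — total 92+86+81+86 = 345 pts.
Next-best assignment: Costa→QA role, Rivera→Data role, Ghosh→Ops role, Petrov→Lead role = 342 pts.
Swapping Petrov↔Costa (Petrov→Ops role 53 pts, Costa→Lead role 54 pts) loses 71.
Checked against all permutations: 345 pts is optimal.

Maximum total: 345 pts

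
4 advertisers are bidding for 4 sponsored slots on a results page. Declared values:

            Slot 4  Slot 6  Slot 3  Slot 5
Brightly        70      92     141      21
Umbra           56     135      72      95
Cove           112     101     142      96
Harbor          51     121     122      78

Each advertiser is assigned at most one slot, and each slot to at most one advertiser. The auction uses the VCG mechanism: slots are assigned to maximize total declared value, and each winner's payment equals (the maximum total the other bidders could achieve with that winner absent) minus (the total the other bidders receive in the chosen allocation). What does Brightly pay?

Efficient allocation: Brightly→Slot 3 ($141), Umbra→Slot 5 ($95), Cove→Slot 4 ($112), Harbor→Slot 6 ($121); total welfare W = $469.
Brightly receives Slot 3 at value $141, so the others get W − 141 = $328.
Without Brightly: best allocation of the remaining 3 bidders over all 4 slots is Umbra→Slot 6 ($135), Cove→Slot 4 ($112), Harbor→Slot 3 ($122), total $369.
VCG payment = (others' best without Brightly) − (others' welfare with Brightly) = 369 − 328 = $41.

Brightly pays $41.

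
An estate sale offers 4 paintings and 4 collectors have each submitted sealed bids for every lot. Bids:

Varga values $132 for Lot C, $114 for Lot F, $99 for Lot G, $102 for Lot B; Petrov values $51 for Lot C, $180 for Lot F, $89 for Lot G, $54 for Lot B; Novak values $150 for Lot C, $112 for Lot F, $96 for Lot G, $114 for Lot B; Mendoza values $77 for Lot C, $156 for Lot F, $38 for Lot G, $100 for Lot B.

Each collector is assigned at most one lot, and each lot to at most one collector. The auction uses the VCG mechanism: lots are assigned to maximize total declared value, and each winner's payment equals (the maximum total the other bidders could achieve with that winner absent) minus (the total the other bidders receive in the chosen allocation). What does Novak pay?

Efficient allocation: Varga→Lot G ($99), Petrov→Lot F ($180), Novak→Lot C ($150), Mendoza→Lot B ($100); total welfare W = $529.
Novak receives Lot C at value $150, so the others get W − 150 = $379.
Without Novak: best allocation of the remaining 3 bidders over all 4 lots is Varga→Lot C ($132), Petrov→Lot F ($180), Mendoza→Lot B ($100), total $412.
VCG payment = (others' best without Novak) − (others' welfare with Novak) = 412 − 379 = $33.

Novak pays $33.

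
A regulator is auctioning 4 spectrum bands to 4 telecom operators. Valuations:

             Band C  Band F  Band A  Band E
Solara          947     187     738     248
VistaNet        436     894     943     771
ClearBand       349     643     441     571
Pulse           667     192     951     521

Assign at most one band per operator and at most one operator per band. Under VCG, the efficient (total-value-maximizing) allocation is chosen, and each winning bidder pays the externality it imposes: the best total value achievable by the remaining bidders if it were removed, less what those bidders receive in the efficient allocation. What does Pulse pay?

Efficient allocation: Solara→Band C ($947M), VistaNet→Band F ($894M), ClearBand→Band E ($571M), Pulse→Band A ($951M); total welfare W = $3363M.
Pulse receives Band A at value $951M, so the others get W − 951 = $2412M.
Without Pulse: best allocation of the remaining 3 bidders over all 4 bands is Solara→Band C ($947M), VistaNet→Band A ($943M), ClearBand→Band F ($643M), total $2533M.
VCG payment = (others' best without Pulse) − (others' welfare with Pulse) = 2533 − 2412 = $121M.

Pulse pays $121M.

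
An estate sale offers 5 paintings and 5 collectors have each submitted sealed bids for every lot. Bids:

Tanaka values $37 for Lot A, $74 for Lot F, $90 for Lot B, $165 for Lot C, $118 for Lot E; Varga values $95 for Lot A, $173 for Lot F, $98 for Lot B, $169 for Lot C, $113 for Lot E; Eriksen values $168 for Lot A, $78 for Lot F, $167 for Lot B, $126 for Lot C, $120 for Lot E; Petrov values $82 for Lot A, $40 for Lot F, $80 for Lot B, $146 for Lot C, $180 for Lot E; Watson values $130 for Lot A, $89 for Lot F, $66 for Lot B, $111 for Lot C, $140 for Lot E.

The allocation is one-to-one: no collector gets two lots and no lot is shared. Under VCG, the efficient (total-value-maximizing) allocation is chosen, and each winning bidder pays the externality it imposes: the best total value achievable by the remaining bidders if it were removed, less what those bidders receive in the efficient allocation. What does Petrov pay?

Efficient allocation: Tanaka→Lot C ($165), Varga→Lot F ($173), Eriksen→Lot B ($167), Petrov→Lot E ($180), Watson→Lot A ($130); total welfare W = $815.
Petrov receives Lot E at value $180, so the others get W − 180 = $635.
Without Petrov: best allocation of the remaining 4 bidders over all 5 lots is Tanaka→Lot C ($165), Varga→Lot F ($173), Eriksen→Lot A ($168), Watson→Lot E ($140), total $646.
VCG payment = (others' best without Petrov) − (others' welfare with Petrov) = 646 − 635 = $11.

Petrov pays $11.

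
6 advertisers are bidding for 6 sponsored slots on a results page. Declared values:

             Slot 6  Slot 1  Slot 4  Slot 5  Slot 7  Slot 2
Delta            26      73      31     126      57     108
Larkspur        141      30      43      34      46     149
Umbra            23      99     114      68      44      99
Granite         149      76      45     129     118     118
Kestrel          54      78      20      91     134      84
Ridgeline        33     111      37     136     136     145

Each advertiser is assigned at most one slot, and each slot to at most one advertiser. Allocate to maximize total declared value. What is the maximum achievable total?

Treat this as an assignment problem: match each advertiser to one slot.
Optimal: Delta→Slot 5 ($126), Larkspur→Slot 2 ($149), Umbra→Slot 4 ($114), Granite→Slot 6 ($149), Kestrel→Slot 7 ($134), Ridgeline→Slot 1 ($111) — total 126+149+114+149+134+111 = $783.
Max-entry greedy (repeatedly take the single best remaining cell) gives $755, worse by 28.
Checked against all permutations: $783 is optimal.

Max total: $783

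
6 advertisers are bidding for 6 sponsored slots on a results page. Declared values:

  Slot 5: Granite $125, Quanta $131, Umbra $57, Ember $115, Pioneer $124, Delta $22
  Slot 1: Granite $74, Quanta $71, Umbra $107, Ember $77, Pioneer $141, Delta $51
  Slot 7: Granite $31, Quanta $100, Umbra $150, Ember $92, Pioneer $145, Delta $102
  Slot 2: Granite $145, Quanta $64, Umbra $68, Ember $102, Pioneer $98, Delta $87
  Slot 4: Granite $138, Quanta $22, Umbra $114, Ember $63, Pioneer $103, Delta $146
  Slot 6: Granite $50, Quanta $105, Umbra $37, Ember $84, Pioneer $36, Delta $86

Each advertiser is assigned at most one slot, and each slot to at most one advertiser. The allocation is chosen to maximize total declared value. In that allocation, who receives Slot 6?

This is the linear assignment problem.
Optimal: Granite→Slot 2 ($145), Quanta→Slot 6 ($105), Umbra→Slot 7 ($150), Ember→Slot 5 ($115), Pioneer→Slot 1 ($141), Delta→Slot 4 ($146) — total 145+105+150+115+141+146 = $802.
Column-greedy (each slot in turn goes to its best remaining advertiser) gives $797, worse by 5.
Next-best assignment: Granite→Slot 2, Quanta→Slot 5, Umbra→Slot 7, Ember→Slot 6, Pioneer→Slot 1, Delta→Slot 4 = $797.
Swapping Pioneer↔Quanta (Pioneer→Slot 6 $36, Quanta→Slot 1 $71) loses 139.
Every other assignment is strictly worse.
Quanta's own top slot is Slot 5 ($131), but forcing Quanta→Slot 5 and reassigning the rest optimally gives only $797 — worse by 5.

Quanta receives Slot 6.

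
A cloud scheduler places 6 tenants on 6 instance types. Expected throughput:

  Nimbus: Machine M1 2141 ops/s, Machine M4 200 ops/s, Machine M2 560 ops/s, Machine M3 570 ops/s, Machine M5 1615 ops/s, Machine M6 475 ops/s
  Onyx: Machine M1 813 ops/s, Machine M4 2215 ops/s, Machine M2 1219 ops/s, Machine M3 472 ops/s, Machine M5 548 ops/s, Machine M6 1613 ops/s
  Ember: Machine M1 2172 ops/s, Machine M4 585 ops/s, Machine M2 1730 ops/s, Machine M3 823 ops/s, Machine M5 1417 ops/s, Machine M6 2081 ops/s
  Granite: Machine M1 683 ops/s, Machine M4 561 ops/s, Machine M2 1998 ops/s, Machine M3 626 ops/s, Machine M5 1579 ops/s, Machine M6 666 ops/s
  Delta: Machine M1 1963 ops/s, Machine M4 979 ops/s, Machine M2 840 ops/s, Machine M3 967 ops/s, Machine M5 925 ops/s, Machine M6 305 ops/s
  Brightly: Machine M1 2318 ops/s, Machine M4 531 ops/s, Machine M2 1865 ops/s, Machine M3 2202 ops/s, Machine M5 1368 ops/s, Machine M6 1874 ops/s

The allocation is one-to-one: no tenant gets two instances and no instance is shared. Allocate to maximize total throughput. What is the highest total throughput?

Optimal: Nimbus→Machine M5 (1615 ops/s), Onyx→Machine M4 (2215 ops/s), Ember→Machine M6 (2081 ops/s), Granite→Machine M2 (1998 ops/s), Delta→Machine M1 (1963 ops/s), Brightly→Machine M3 (2202 ops/s) — total 1615+2215+2081+1998+1963+2202 = 12074 ops/s.
Row-greedy (each tenant in turn takes its best remaining instance) gives 10770 ops/s, worse by 1304.

Maximum total: 12074 ops/s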